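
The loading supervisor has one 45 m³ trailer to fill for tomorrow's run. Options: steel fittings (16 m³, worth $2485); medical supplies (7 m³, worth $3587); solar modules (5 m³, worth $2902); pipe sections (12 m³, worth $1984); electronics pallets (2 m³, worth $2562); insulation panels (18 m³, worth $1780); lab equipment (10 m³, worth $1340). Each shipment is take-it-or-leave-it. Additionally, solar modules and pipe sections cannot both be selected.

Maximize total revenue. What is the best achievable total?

Taking steel fittings + medical supplies + solar modules + electronics pallets + lab equipment: 40 m³ used, 12876 in revenue.

12876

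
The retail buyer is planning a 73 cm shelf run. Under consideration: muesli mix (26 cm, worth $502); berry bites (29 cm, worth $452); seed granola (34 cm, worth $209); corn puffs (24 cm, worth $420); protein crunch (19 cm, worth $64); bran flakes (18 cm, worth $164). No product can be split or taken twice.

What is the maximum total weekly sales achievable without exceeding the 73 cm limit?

1118

Filling by ratio: muesli mix + corn puffs + bran flakes for 1086, with 5 cm left unused.
Replace corn puffs with berry bites: the trade gains 32 net, giving 1118 at 73 cm.
No other feasible combination exceeds 1118.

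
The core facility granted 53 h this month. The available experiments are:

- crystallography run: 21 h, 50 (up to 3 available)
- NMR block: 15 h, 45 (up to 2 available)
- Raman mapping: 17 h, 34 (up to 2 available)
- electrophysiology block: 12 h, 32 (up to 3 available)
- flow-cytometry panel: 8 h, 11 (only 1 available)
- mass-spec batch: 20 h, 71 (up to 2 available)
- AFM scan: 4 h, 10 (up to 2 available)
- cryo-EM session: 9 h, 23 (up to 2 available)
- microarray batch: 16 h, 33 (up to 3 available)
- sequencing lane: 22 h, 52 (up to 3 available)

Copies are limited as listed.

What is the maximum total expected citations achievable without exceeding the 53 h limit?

175

Density check — mass-spec batch 3.55, NMR block 3.00, electrophysiology block 2.67 are the best per h.
The ratio heuristic lands on electrophysiology block + 2×mass-spec batch (174) but leaves 1 h idle.
Dropping electrophysiology block frees 12 h; slotting in AFM scan + cryo-EM session (13 h) lifts the total to 175 at 53 h.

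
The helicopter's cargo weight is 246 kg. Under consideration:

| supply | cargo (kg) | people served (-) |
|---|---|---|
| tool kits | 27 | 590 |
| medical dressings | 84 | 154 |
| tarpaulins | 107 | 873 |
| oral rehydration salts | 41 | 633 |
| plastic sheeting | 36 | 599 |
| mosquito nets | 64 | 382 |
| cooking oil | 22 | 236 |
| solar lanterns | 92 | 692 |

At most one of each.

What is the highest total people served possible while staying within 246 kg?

2931

Ranking by ratio (people served/kg): tool kits 21.85, plastic sheeting 16.64, oral rehydration salts 15.44.
Taking tool kits + tarpaulins + oral rehydration salts + plastic sheeting + cooking oil: 233 kg used, 2931 in people served.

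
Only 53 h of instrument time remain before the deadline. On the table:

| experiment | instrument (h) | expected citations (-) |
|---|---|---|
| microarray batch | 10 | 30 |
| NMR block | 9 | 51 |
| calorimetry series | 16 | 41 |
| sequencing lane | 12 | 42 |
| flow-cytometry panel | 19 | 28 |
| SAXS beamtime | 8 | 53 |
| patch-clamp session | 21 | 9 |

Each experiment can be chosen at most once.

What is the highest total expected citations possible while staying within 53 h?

187

Filling by ratio: microarray batch + NMR block + sequencing lane + SAXS beamtime for 176, with 14 h left unused.
Dropping microarray batch frees 10 h; slotting in calorimetry series (16 h) lifts the total to 187 at 45 h.
The spare 8 h is too small for any remaining experiment, and no exchange beats 187.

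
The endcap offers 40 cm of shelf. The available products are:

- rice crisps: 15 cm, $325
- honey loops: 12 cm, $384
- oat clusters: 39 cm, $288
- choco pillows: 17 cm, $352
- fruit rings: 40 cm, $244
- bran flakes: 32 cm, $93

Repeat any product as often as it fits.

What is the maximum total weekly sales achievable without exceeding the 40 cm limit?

Best packing: 3×honey loops — 36 cm, 1152 total.

1152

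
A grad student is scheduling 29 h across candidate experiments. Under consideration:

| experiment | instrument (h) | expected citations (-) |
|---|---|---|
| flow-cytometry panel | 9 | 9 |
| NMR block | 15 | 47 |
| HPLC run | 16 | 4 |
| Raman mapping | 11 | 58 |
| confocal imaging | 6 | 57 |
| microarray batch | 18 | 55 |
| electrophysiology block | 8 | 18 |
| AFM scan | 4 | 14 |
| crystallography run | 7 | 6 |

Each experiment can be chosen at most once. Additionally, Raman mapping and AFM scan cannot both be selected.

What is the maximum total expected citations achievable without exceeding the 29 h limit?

133

Raman mapping + confocal imaging + electrophysiology block uses 25 of the 29 h and totals 133.
Next best is confocal imaging + microarray batch + AFM scan at 126 (28 h) — short by 7.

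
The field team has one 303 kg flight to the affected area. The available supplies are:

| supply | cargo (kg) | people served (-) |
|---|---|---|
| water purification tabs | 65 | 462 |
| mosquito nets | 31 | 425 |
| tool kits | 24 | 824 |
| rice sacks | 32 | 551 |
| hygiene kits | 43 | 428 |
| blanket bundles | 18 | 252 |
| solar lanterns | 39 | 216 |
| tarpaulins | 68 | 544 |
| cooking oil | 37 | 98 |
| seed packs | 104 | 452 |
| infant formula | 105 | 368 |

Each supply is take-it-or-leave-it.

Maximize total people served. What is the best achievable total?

3486

By people served per kg: tool kits 34.33, rice sacks 17.22, blanket bundles 14.00 lead.
Best packing: water purification tabs + mosquito nets + tool kits + rice sacks + hygiene kits + blanket bundles + tarpaulins — 281 kg, 3486 total.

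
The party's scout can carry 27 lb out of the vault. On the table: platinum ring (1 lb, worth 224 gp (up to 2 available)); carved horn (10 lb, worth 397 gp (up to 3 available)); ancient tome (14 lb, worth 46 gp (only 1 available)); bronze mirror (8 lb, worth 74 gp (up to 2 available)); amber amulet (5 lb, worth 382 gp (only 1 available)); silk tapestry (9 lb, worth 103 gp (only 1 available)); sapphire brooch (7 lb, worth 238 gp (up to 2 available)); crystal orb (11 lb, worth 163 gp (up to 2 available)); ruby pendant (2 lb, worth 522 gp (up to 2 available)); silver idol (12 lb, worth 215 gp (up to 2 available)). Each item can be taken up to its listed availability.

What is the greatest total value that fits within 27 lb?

A density-first pass picks 2×platinum ring + carved horn + amber amulet + 2×ruby pendant — 2271 at 21 lb.
Replace carved horn with 2×sapphire brooch: the trade gains 79 net, giving 2350 at 25 lb.

2350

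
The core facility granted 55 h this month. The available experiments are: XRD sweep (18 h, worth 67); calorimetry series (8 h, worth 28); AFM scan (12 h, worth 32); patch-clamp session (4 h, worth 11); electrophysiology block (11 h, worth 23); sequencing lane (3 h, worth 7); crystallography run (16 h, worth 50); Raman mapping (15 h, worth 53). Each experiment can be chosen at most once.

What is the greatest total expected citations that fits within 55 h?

181

Filling by ratio: XRD sweep + calorimetry series + patch-clamp session + sequencing lane + Raman mapping for 166, with 7 h left unused.
Replace calorimetry series and sequencing lane with crystallography run: the trade gains 15 net, giving 181 at 53 h.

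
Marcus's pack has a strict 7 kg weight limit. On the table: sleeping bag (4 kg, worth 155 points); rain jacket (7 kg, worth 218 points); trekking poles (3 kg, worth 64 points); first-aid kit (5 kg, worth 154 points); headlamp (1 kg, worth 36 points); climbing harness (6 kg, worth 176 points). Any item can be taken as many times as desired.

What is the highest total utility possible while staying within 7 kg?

263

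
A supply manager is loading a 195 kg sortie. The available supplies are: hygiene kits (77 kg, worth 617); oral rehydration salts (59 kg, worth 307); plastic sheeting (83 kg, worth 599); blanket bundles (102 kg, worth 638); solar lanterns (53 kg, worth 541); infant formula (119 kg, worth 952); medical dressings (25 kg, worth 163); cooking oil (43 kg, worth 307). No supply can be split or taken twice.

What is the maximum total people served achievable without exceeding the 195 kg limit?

By people served per kg: solar lanterns 10.21, hygiene kits 8.01, infant formula 8.00, plastic sheeting 7.22 lead.
Taking the top-ratio supplies first gives hygiene kits + solar lanterns + cooking oil for 1465 (173 kg).
Dropping hygiene kits and cooking oil frees 120 kg; slotting in infant formula (119 kg) lifts the total to 1493 at 172 kg.
The spare 23 kg is too small for any remaining supply, and no exchange beats 1493.

1493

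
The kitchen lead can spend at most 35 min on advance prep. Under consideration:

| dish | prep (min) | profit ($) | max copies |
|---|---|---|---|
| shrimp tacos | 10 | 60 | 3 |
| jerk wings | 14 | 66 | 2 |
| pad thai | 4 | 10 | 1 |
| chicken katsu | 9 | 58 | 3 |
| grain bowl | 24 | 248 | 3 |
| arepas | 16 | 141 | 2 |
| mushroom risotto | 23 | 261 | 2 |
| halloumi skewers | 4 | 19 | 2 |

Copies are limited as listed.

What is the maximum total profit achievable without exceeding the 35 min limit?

321

A density-first pass picks chicken katsu + mushroom risotto — 319 at 32 min.
Dropping chicken katsu frees 9 min; slotting in shrimp tacos (10 min) lifts the total to 321 at 33 min.
No other feasible combination exceeds 321.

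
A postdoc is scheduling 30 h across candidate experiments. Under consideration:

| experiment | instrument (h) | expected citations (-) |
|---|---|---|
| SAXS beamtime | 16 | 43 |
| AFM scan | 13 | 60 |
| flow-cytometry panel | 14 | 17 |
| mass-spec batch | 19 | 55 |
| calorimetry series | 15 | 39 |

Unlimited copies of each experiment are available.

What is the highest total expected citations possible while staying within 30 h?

Density check — AFM scan 4.62, mass-spec batch 2.89, SAXS beamtime 2.69 are the best per h.
The ratio ordering already packs tightly: 2×AFM scan, 26 h, 120.

120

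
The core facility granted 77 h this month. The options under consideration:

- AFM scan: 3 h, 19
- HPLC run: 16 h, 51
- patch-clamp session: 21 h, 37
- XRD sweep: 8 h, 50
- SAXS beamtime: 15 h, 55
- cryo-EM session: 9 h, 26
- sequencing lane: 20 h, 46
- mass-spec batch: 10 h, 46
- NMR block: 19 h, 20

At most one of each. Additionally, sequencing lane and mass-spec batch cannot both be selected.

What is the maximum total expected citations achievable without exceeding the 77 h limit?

258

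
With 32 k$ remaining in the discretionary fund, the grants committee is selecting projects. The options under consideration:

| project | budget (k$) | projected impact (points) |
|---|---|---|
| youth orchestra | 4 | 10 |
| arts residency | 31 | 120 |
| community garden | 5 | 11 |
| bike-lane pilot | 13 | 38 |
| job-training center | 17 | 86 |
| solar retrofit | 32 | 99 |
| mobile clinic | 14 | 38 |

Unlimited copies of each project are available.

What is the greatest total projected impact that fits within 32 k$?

By projected impact per k$: job-training center 5.06, arts residency 3.87, solar retrofit 3.09 lead.
Taking bike-lane pilot + job-training center: 30 k$ used, 124 in projected impact.

124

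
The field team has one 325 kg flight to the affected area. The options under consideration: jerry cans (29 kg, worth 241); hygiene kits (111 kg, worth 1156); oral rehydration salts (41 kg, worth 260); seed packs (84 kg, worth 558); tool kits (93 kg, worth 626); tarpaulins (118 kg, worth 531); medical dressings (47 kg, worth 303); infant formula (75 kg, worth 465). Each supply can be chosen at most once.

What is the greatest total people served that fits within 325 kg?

Filling by ratio: jerry cans + hygiene kits + seed packs + tool kits for 2581, with 8 kg left unused.
Dropping seed packs frees 84 kg; slotting in oral rehydration salts + medical dressings (88 kg) lifts the total to 2586 at 321 kg.

2586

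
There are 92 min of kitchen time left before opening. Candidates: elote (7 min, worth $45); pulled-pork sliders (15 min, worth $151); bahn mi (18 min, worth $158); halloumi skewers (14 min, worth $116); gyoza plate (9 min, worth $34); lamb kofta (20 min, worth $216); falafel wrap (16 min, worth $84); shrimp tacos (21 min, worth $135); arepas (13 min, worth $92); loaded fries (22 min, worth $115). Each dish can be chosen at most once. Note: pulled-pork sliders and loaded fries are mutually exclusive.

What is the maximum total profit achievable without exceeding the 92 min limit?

By profit per min: lamb kofta 10.80, pulled-pork sliders 10.07, bahn mi 8.78 lead.
Elote + pulled-pork sliders + bahn mi + halloumi skewers + lamb kofta + arepas uses 87 of the 92 min and totals 778.
Runner-up pulled-pork sliders + bahn mi + halloumi skewers + lamb kofta + shrimp tacos tops out at 776.

778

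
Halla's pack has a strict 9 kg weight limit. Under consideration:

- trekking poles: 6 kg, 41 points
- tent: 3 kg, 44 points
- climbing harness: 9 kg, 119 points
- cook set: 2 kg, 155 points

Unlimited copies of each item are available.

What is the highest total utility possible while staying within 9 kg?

4×cook set uses 8 of the 9 kg and totals 620.
No other feasible combination exceeds 620.

620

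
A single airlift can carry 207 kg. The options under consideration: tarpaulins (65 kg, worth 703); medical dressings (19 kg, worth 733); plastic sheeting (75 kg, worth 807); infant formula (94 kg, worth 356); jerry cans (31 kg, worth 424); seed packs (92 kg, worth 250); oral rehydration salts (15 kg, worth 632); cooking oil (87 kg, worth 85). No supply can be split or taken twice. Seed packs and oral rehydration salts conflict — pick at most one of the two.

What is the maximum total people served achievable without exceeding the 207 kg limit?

3299

The ratio ordering already packs tightly: tarpaulins + medical dressings + plastic sheeting + jerry cans + oral rehydration salts, 205 kg, 3299.
Runner-up tarpaulins + medical dressings + plastic sheeting + oral rehydration salts tops out at 2875.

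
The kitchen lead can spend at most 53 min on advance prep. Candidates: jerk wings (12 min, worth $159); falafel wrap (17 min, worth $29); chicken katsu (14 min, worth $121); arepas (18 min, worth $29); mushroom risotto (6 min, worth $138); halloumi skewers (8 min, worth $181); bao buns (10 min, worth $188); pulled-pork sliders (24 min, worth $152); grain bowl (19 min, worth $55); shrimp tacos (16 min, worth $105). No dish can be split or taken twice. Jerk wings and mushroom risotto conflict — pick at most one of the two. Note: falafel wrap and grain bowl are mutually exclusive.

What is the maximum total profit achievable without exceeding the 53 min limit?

Ranking by ratio (profit/min): mushroom risotto 23.00, halloumi skewers 22.62, bao buns 18.80, jerk wings 13.25.
Best packing: mushroom risotto + halloumi skewers + bao buns + pulled-pork sliders — 48 min, 659 total.

659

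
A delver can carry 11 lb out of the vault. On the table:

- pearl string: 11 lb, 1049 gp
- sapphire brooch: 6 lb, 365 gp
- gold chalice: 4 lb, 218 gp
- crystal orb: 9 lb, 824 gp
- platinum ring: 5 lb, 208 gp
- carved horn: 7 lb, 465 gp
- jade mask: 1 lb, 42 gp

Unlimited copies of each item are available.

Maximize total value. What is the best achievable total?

Taking pearl string: 11 lb used, 1049 in value.
No other feasible combination exceeds 1049.

1049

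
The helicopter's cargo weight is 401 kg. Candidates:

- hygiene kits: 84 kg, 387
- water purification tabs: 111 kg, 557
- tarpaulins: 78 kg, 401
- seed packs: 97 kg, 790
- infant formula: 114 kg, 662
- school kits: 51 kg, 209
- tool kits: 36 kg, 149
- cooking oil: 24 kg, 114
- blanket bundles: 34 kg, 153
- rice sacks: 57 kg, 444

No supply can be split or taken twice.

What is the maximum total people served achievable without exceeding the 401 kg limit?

2506

The ratio heuristic lands on tarpaulins + seed packs + infant formula + cooking oil + rice sacks (2411) but leaves 31 kg idle.
The 24 kg tied up in cooking oil is better spent on school kits — total rises to 2506 (397 kg).
Every other selection either busts 401 kg or fails to beat 2506.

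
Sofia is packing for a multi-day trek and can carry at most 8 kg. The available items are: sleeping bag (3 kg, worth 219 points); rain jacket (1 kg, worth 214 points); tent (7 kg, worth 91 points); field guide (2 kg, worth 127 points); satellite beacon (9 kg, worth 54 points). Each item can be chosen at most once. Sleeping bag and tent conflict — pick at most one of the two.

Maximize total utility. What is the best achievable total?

560

Taking sleeping bag + rain jacket + field guide: 6 kg used, 560 in utility.
The closest alternative, sleeping bag + rain jacket, reaches only 433.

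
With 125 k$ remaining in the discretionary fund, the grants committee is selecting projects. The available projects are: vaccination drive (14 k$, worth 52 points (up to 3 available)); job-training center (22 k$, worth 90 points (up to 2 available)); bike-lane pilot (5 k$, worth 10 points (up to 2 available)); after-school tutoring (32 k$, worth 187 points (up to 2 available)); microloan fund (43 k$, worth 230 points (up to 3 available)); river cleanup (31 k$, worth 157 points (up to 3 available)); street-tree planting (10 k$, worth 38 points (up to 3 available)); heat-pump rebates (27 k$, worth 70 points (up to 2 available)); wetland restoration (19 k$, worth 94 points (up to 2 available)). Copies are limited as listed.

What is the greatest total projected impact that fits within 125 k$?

By projected impact per k$: after-school tutoring 5.84, microloan fund 5.35, river cleanup 5.06 lead.
The ratio heuristic lands on bike-lane pilot + 2×after-school tutoring + microloan fund + street-tree planting (652) but leaves 3 k$ idle.
A better packing is after-school tutoring + microloan fund + river cleanup + wetland restoration: 125 k$, total 668.

668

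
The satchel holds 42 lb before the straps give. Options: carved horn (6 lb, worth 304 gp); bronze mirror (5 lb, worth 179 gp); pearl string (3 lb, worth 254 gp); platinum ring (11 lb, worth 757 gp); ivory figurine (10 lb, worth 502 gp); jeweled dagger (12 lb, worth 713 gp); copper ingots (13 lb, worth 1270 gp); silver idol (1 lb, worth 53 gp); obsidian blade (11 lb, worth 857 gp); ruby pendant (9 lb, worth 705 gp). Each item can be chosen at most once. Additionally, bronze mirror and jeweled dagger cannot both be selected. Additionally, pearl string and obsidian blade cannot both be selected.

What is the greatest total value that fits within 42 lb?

Ranking by ratio (value/lb): copper ingots 97.69, pearl string 84.67, ruby pendant 78.33.
Best packing: carved horn + pearl string + platinum ring + copper ingots + ruby pendant — 42 lb, 3290 total.
Next best is carved horn + platinum ring + copper ingots + silver idol + obsidian blade at 3241 (42 lb) — short by 49.

3290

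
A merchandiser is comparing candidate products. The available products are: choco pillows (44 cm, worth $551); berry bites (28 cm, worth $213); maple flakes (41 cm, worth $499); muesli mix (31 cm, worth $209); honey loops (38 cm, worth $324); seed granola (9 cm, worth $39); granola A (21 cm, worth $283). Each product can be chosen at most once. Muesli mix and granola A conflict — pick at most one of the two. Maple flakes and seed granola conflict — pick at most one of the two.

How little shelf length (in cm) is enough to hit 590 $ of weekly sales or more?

Look for the lowest-shelf combination reaching 590.
choco pillows + seed granola reaches 590 using 53 cm.
Below 53 cm the best achievable stays under 590.

53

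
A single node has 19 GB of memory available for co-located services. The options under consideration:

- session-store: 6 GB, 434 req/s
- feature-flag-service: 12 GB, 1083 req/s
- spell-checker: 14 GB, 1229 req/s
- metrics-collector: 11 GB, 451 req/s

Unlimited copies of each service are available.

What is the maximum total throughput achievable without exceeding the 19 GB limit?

Session-store + feature-flag-service uses 18 of the 19 GB and totals 1517.
Nothing else within 19 GB beats 1517.

1517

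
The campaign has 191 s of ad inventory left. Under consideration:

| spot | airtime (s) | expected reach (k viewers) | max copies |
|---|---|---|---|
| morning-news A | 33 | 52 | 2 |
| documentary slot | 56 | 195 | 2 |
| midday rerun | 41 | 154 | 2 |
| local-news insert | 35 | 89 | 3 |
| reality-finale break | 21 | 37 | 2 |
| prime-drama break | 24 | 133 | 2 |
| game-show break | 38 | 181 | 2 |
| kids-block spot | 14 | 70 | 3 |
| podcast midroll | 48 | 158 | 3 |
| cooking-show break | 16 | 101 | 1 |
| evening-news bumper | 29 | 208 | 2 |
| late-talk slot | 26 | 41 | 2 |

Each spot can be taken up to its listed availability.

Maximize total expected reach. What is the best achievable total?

1104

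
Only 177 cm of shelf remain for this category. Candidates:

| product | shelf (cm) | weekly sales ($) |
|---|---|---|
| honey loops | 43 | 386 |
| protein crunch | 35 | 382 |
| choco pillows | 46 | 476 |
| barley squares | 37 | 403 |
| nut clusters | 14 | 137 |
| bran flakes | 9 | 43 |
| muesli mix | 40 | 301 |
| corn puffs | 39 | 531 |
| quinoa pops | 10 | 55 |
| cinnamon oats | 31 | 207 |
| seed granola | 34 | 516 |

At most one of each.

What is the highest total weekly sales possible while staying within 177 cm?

2085

Greedy by ratio would take protein crunch + barley squares + nut clusters + corn puffs + quinoa pops + seed granola: 169 cm used, total 2024.
Replace barley squares and quinoa pops with choco pillows + bran flakes: the trade gains 61 net, giving 2085 at 177 cm.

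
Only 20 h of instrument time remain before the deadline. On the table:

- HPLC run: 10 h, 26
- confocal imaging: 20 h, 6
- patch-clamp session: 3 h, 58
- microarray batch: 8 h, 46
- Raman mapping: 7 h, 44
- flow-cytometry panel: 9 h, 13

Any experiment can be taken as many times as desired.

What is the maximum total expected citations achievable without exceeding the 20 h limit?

348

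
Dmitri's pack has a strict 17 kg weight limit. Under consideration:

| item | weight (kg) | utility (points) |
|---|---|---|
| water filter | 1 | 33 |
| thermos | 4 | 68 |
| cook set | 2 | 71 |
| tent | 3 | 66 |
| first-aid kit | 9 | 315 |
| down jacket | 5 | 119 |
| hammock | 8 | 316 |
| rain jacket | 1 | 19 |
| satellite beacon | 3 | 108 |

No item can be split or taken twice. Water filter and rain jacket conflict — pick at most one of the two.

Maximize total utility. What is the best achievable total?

631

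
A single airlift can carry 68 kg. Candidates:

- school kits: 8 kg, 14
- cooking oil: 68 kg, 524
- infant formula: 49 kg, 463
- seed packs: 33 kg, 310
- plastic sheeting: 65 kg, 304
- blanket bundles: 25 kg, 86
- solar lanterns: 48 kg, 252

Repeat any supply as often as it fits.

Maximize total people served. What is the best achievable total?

620

By people served per kg: infant formula 9.45, seed packs 9.39, cooking oil 7.71, solar lanterns 5.25 lead.
Greedy by ratio would take 2×school kits + infant formula: 65 kg used, total 491.
Dropping 2×school kits and infant formula frees 65 kg; slotting in 2×seed packs (66 kg) lifts the total to 620 at 66 kg.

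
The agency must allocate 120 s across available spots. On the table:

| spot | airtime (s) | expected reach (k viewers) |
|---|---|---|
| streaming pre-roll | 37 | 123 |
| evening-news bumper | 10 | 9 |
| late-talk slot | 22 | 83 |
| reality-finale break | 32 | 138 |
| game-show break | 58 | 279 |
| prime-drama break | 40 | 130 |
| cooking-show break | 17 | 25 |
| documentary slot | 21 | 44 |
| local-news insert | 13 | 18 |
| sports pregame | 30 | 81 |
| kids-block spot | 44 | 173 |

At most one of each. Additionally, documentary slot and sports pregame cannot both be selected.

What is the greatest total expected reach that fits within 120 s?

500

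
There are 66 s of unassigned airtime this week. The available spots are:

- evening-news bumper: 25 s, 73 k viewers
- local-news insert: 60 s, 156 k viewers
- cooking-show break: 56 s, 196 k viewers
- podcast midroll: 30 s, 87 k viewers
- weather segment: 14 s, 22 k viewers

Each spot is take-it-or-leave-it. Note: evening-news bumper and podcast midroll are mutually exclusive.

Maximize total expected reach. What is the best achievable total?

Best packing: cooking-show break — 56 s, 196 total.
Nothing else feasible within 66 s beats 196.

196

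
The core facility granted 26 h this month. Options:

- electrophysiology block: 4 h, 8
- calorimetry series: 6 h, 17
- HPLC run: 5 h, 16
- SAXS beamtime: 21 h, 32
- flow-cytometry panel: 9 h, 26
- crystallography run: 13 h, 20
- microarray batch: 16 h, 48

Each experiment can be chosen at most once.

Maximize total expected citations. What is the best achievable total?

By expected citations per h: HPLC run 3.20, microarray batch 3.00, flow-cytometry panel 2.89, calorimetry series 2.83 lead.
Greedy by ratio would take electrophysiology block + HPLC run + microarray batch: 25 h used, total 72.
Dropping electrophysiology block and HPLC run frees 9 h; slotting in flow-cytometry panel (9 h) lifts the total to 74 at 25 h.
The closest alternative, electrophysiology block + calorimetry series + microarray batch, reaches only 73.

74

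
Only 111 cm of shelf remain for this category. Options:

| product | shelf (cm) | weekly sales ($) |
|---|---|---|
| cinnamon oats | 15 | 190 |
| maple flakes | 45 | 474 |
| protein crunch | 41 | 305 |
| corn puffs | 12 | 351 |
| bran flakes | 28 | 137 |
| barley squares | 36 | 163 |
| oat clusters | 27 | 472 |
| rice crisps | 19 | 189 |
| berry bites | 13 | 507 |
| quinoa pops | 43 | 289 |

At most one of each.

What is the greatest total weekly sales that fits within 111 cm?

1825

Taking the top-ratio products first gives cinnamon oats + corn puffs + oat clusters + rice crisps + berry bites for 1709 (86 cm).
Replace rice crisps with protein crunch: the trade gains 116 net, giving 1825 at 108 cm.
The closest alternative, cinnamon oats + corn puffs + oat clusters + berry bites + quinoa pops, reaches only 1809.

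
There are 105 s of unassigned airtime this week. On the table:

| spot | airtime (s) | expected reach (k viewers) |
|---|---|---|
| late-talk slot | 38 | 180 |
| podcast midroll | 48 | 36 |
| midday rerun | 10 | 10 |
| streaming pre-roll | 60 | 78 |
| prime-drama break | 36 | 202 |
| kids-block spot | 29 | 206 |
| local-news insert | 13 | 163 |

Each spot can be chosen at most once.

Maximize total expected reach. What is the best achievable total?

588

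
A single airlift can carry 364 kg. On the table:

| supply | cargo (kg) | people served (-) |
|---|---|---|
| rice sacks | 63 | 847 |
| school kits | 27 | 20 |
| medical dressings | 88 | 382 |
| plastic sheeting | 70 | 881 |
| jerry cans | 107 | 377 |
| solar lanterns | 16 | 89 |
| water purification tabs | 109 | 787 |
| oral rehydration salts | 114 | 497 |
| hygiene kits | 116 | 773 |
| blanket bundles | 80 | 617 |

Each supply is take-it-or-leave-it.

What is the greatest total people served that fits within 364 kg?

3288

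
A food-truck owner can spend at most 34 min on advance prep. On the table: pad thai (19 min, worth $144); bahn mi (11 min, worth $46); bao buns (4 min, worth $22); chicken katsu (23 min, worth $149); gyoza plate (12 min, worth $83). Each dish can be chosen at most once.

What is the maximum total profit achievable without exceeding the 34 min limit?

227

Ranking by ratio (profit/min): pad thai 7.58, gyoza plate 6.92, chicken katsu 6.48, bao buns 5.50.
Pad thai + gyoza plate uses 31 of the 34 min and totals 227.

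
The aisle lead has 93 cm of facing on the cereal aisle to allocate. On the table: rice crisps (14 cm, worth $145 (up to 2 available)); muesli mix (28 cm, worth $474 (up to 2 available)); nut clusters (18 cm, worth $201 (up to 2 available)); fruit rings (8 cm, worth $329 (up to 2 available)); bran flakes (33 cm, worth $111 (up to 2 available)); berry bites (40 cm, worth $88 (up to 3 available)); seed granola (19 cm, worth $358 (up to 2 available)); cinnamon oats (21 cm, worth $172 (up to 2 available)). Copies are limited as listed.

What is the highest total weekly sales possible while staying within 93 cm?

1964

Greedy by ratio would take muesli mix + 2×fruit rings + 2×seed granola: 82 cm used, total 1848.
Replace seed granola with muesli mix: the trade gains 116 net, giving 1964 at 91 cm.
That's the maximum — no swap from here does better than 1964.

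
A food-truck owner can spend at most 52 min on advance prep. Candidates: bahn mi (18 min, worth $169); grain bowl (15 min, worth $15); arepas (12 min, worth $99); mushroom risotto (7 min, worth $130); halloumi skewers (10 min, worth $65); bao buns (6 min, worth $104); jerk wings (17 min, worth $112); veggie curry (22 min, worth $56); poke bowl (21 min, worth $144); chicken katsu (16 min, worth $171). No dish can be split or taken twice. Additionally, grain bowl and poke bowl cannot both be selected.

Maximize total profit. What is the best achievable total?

574

Taking bahn mi + mushroom risotto + bao buns + chicken katsu: 47 min used, 574 in profit.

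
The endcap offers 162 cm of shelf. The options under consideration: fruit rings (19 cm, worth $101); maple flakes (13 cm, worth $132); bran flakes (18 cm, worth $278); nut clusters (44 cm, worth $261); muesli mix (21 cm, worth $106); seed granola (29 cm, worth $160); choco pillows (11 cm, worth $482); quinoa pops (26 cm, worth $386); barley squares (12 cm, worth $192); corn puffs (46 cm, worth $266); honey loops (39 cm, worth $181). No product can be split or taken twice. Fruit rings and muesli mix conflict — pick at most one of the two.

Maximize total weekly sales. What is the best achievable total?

1896

Greedy by ratio would take maple flakes + bran flakes + nut clusters + seed granola + choco pillows + quinoa pops + barley squares: 153 cm used, total 1891.
Replace nut clusters with corn puffs: the trade gains 5 net, giving 1896 at 155 cm.
The closest alternative, maple flakes + bran flakes + nut clusters + seed granola + choco pillows + quinoa pops + barley squares, reaches only 1891.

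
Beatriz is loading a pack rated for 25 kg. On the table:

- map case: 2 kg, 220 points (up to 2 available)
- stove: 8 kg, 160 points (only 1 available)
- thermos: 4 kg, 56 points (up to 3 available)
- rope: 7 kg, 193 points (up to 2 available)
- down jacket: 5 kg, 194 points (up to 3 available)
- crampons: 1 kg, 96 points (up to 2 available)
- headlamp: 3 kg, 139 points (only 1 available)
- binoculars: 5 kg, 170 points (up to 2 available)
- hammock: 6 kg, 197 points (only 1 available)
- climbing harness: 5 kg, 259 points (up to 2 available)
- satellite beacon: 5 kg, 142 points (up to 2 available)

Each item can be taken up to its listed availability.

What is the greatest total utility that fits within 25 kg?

1486

The ratio heuristic lands on 2×map case + down jacket + 2×crampons + headlamp + 2×climbing harness (1483) but leaves 1 kg idle.
The 5 kg tied up in down jacket is better spent on hammock — total rises to 1486 (25 kg).
No other feasible combination exceeds 1486.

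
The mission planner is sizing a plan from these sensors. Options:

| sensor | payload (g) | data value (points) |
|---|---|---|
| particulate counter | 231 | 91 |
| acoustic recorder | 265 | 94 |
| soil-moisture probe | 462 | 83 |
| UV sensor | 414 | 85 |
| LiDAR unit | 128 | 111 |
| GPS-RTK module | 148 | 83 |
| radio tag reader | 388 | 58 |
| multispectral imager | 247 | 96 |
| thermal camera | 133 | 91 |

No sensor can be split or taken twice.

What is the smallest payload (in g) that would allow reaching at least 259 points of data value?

Look for the lowest-payload combination reaching 259.
Taking LiDAR unit + GPS-RTK module + thermal camera gives 285 (≥ 259) for 409 g.
Any bundle with less than 409 g falls short of 259.

409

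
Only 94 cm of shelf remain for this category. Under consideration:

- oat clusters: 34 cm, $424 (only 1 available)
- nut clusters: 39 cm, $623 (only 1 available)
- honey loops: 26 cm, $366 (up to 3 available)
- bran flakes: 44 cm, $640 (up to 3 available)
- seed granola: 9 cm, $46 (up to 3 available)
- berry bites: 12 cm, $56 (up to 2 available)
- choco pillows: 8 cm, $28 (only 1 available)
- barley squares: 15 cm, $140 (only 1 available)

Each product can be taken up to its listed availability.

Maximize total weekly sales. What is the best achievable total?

1355

By weekly sales per cm: nut clusters 15.97, bran flakes 14.55, honey loops 14.08, oat clusters 12.47 lead.
Taking the top-ratio products first gives nut clusters + bran flakes + seed granola for 1309 (92 cm).
Dropping bran flakes and seed granola frees 53 cm; slotting in 2×honey loops (52 cm) lifts the total to 1355 at 91 cm.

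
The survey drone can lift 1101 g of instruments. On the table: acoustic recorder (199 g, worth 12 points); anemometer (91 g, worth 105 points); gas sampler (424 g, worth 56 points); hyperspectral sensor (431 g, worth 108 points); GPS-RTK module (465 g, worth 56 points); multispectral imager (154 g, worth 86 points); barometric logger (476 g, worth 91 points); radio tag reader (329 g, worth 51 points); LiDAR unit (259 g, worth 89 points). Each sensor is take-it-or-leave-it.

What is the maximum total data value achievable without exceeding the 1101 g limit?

Ranking by ratio (data value/g): anemometer 1.15, multispectral imager 0.56, LiDAR unit 0.34, hyperspectral sensor 0.25.
Anemometer + hyperspectral sensor + multispectral imager + LiDAR unit uses 935 of the 1101 g and totals 388.

388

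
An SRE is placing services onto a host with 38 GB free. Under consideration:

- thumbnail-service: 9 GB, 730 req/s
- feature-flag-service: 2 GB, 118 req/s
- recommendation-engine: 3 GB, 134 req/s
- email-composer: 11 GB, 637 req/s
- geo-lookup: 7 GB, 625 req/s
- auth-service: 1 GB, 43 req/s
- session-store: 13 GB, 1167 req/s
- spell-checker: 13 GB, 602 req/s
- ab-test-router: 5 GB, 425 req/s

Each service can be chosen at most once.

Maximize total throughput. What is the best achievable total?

A density-first pass picks thumbnail-service + feature-flag-service + geo-lookup + auth-service + session-store + ab-test-router — 3108 at 37 GB.
Replace feature-flag-service with recommendation-engine: the trade gains 16 net, giving 3124 at 38 GB.
That's the maximum — no swap from here does better than 3124.

3124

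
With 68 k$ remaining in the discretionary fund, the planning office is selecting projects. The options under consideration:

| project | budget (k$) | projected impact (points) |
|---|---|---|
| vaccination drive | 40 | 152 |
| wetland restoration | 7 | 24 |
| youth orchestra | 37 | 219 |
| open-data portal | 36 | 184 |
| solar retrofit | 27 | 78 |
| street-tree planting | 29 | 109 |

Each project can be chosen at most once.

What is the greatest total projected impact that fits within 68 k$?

By projected impact per k$: youth orchestra 5.92, open-data portal 5.11, vaccination drive 3.80 lead.
Best packing: youth orchestra + street-tree planting — 66 k$, 328 total.
The spare 2 k$ is too small for any remaining project, and no exchange beats 328.

328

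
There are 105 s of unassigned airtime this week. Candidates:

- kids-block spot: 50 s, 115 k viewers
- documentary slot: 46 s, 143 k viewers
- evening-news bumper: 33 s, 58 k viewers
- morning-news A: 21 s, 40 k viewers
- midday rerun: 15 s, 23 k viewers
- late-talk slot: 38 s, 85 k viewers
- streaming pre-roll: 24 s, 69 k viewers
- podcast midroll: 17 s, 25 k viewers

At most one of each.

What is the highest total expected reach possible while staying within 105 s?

A density-first pass picks documentary slot + morning-news A + streaming pre-roll — 252 at 91 s.
Replace morning-news A with evening-news bumper: the trade gains 18 net, giving 270 at 103 s.
Every other selection either busts 105 s or fails to beat 270.

270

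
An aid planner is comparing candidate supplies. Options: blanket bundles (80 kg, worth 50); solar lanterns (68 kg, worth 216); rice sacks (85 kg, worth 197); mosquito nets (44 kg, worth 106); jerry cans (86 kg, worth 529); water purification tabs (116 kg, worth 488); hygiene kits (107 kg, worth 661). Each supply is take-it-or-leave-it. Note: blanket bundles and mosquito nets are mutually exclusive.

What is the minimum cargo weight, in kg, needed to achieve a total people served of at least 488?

Need the lightest bundle worth ≥ 488.
jerry cans: 529 people served at 86 kg.
Any bundle with less than 86 kg falls short of 488.

86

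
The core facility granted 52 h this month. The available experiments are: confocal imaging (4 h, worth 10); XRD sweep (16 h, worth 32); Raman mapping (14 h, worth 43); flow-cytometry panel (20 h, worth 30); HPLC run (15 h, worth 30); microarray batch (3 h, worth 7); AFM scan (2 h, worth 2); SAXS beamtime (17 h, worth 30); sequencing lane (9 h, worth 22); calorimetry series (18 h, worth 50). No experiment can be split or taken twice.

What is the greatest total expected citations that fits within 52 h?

Greedy by ratio would take confocal imaging + Raman mapping + microarray batch + AFM scan + sequencing lane + calorimetry series: 50 h used, total 134.
Replace microarray batch and AFM scan and sequencing lane with XRD sweep: the trade gains 1 net, giving 135 at 52 h.
No other feasible combination exceeds 135.

135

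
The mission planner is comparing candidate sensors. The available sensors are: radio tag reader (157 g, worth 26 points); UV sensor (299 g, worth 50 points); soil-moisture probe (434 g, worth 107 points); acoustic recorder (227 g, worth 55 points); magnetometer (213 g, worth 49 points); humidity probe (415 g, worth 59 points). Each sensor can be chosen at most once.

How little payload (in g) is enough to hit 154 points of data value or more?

647

Minimise g subject to total data value ≥ 154.
Taking soil-moisture probe + magnetometer gives 156 (≥ 154) for 647 g.
Below 647 g the best achievable stays under 154.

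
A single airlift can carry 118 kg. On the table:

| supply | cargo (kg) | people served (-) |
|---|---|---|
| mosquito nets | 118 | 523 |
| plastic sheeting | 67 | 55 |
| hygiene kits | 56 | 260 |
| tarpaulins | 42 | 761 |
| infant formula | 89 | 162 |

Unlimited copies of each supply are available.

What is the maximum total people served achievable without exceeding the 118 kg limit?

1522

The ratio ordering already packs tightly: 2×tarpaulins, 84 kg, 1522.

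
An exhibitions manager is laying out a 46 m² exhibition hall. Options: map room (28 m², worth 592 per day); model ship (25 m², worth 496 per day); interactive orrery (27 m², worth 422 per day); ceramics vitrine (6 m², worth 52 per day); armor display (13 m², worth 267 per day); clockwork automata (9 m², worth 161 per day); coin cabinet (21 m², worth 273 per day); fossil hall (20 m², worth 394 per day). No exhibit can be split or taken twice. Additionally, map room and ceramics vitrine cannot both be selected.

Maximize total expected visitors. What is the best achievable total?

890

Filling by ratio: map room + armor display for 859, with 5 m² left unused.
Replace map room and armor display with model ship + fossil hall: the trade gains 31 net, giving 890 at 45 m².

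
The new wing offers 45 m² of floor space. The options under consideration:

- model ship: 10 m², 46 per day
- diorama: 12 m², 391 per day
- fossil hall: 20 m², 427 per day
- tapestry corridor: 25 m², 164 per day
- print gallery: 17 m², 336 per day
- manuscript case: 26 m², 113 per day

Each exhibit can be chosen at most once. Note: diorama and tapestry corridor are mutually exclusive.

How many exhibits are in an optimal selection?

Optimal total is 864.
model ship + diorama + fossil hall hits 864 at 42 m².
Every optimal selection uses 3 exhibits.

3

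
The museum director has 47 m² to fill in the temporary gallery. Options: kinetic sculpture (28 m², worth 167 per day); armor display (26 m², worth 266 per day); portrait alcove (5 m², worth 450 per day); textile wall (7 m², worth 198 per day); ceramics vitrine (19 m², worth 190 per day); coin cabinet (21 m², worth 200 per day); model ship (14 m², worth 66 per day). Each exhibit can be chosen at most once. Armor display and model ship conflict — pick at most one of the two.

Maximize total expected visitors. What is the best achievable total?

Armor display + portrait alcove + textile wall uses 38 of the 47 m² and totals 914.

914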